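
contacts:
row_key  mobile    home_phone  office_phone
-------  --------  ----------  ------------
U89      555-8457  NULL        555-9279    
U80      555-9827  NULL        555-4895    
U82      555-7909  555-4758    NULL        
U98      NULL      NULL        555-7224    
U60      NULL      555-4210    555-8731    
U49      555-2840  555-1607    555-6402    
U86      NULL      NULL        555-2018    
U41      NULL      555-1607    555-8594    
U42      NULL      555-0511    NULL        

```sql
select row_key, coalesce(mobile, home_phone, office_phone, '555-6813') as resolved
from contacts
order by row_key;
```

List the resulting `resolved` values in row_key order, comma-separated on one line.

555-1607, 555-0511, 555-2840, 555-4210, 555-9827, 555-7909, 555-2018, 555-8457, 555-7224

row_key=U41: mobile=NULL, home_phone=555-1607 → 555-1607
row_key=U42: mobile=NULL, home_phone=555-0511 → 555-0511
row_key=U49: mobile=555-2840 → 555-2840
row_key=U60: mobile=NULL, home_phone=555-4210 → 555-4210
row_key=U80: mobile=555-9827 → 555-9827
row_key=U82: mobile=555-7909 → 555-7909
row_key=U86: mobile=NULL, home_phone=NULL, office_phone=555-2018 → 555-2018
row_key=U89: mobile=555-8457 → 555-8457
row_key=U98: mobile=NULL, home_phone=NULL, office_phone=555-7224 → 555-7224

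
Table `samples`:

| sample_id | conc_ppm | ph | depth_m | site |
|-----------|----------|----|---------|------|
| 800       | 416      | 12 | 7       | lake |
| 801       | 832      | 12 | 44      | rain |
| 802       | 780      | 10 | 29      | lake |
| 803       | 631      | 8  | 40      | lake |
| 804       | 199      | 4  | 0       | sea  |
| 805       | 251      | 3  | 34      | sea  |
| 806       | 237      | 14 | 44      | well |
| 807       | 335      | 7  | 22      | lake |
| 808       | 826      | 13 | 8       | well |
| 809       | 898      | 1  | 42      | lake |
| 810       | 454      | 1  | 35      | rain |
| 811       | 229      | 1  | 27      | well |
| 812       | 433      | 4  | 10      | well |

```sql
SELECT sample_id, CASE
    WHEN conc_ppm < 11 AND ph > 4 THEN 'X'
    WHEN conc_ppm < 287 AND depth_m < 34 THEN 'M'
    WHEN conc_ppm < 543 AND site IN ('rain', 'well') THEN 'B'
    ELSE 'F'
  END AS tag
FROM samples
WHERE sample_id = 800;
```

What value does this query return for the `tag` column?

sample_id = 800: conc_ppm=416, ph=12, depth_m=7, site=lake.
conc_ppm < 11 AND ph > 4 → false
conc_ppm < 287 AND depth_m < 34 → false
conc_ppm < 543 AND site IN ('rain', 'well') → false
No prior WHEN matched → ELSE → F

F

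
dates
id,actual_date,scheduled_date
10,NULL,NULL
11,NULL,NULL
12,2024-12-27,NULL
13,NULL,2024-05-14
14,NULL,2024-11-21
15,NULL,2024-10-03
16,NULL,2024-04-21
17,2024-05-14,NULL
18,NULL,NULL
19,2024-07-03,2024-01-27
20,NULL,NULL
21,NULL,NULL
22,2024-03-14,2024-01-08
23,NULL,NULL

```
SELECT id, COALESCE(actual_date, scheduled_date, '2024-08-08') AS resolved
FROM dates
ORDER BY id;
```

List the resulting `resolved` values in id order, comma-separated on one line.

2024-08-08, 2024-08-08, 2024-12-27, 2024-05-14, 2024-11-21, 2024-10-03, 2024-04-21, 2024-05-14, 2024-08-08, 2024-07-03, 2024-08-08, 2024-08-08, 2024-03-14, 2024-08-08

id=10: actual_date=NULL, scheduled_date=NULL, → literal 2024-08-08 → 2024-08-08
id=11: actual_date=NULL, scheduled_date=NULL, → literal 2024-08-08 → 2024-08-08
id=12: actual_date=2024-12-27 → 2024-12-27
id=13: actual_date=NULL, scheduled_date=2024-05-14 → 2024-05-14
id=14: actual_date=NULL, scheduled_date=2024-11-21 → 2024-11-21
id=15: actual_date=NULL, scheduled_date=2024-10-03 → 2024-10-03
id=16: actual_date=NULL, scheduled_date=2024-04-21 → 2024-04-21
id=17: actual_date=2024-05-14 → 2024-05-14
id=18: actual_date=NULL, scheduled_date=NULL, → literal 2024-08-08 → 2024-08-08
id=19: actual_date=2024-07-03 → 2024-07-03
id=20: actual_date=NULL, scheduled_date=NULL, → literal 2024-08-08 → 2024-08-08
id=21: actual_date=NULL, scheduled_date=NULL, → literal 2024-08-08 → 2024-08-08
id=22: actual_date=2024-03-14 → 2024-03-14
id=23: actual_date=NULL, scheduled_date=NULL, → literal 2024-08-08 → 2024-08-08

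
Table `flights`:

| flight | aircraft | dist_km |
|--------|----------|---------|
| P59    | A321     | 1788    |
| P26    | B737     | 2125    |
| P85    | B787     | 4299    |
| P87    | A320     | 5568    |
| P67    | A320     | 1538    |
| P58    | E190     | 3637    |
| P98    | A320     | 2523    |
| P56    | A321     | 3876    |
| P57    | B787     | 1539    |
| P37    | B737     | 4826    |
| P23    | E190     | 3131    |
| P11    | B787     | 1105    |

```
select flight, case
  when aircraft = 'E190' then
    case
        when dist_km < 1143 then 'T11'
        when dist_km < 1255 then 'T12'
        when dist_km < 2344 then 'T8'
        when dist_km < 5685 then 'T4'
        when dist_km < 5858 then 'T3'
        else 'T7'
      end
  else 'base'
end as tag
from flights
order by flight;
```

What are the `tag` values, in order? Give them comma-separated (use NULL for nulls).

base, T4, base, base, base, base, T4, base, base, base, base, base

flight=P11: aircraft='B787' → outer ELSE → base
flight=P23: aircraft='E190' → inner[dist_km < 5685] → T4
flight=P26: aircraft='B737' → outer ELSE → base
flight=P37: aircraft='B737' → outer ELSE → base
flight=P56: aircraft='A321' → outer ELSE → base
flight=P57: aircraft='B787' → outer ELSE → base
flight=P58: aircraft='E190' → inner[dist_km < 5685] → T4
flight=P59: aircraft='A321' → outer ELSE → base
flight=P67: aircraft='A320' → outer ELSE → base
flight=P85: aircraft='B787' → outer ELSE → base
flight=P87: aircraft='A320' → outer ELSE → base
flight=P98: aircraft='A320' → outer ELSE → base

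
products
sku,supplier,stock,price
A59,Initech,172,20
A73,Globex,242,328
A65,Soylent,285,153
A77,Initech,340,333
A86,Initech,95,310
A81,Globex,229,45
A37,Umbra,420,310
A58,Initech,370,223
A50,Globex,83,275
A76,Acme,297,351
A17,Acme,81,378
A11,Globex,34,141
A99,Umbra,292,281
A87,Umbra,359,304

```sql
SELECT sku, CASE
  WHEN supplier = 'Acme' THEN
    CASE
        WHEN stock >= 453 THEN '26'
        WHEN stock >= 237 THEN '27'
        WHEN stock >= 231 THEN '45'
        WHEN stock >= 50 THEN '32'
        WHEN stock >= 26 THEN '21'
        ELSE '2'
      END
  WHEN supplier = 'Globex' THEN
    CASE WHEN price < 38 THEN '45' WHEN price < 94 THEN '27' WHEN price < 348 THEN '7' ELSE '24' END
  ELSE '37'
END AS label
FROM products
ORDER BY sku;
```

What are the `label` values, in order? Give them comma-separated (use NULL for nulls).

7, 32, 37, 7, 37, 37, 37, 7, 27, 37, 27, 37, 37, 37

sku=A11: supplier='Globex' → inner[price < 348] → 7
sku=A17: supplier='Acme' → inner[stock >= 50] → 32
sku=A37: supplier='Umbra' → outer ELSE → 37
sku=A50: supplier='Globex' → inner[price < 348] → 7
sku=A58: supplier='Initech' → outer ELSE → 37
sku=A59: supplier='Initech' → outer ELSE → 37
sku=A65: supplier='Soylent' → outer ELSE → 37
sku=A73: supplier='Globex' → inner[price < 348] → 7
sku=A76: supplier='Acme' → inner[stock >= 237] → 27
sku=A77: supplier='Initech' → outer ELSE → 37
sku=A81: supplier='Globex' → inner[price < 94] → 27
sku=A86: supplier='Initech' → outer ELSE → 37
sku=A87: supplier='Umbra' → outer ELSE → 37
sku=A99: supplier='Umbra' → outer ELSE → 37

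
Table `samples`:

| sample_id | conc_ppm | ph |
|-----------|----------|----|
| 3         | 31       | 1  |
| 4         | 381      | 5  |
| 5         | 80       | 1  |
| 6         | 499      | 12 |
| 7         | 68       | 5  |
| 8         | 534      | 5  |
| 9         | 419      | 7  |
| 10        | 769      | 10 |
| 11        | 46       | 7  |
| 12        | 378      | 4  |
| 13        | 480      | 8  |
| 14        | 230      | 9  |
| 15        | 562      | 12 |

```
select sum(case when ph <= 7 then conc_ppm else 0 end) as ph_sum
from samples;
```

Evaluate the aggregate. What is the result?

sample_id=3: ✓ → 31
sample_id=4: ✓ → 381
sample_id=5: ✓ → 80
sample_id=6: ✗
sample_id=7: ✓ → 68
sample_id=8: ✓ → 534
sample_id=9: ✓ → 419
sample_id=10: ✗
sample_id=11: ✓ → 46
sample_id=12: ✓ → 378
sample_id=13: ✗
sample_id=14: ✗
sample_id=15: ✗
ph_sum = 31 + 381 + 80 + 68 + 534 + 419 + 46 + 378 = 1937

1937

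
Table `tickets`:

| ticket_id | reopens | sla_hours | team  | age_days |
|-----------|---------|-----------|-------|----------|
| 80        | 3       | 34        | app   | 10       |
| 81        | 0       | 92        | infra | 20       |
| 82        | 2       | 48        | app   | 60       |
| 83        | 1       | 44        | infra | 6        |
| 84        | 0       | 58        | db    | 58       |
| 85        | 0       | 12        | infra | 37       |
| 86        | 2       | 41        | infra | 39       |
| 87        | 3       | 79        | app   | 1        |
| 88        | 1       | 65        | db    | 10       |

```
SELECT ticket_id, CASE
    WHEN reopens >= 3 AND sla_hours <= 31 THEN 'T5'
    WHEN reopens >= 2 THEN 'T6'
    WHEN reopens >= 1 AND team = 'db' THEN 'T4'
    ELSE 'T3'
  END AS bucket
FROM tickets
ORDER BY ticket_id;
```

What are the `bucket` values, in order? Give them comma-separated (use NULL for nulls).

T6, T3, T6, T3, T3, T3, T6, T6, T4

ticket_id=80: reopens >= 2 → T6
ticket_id=81: ELSE → T3
ticket_id=82: reopens >= 2 → T6
ticket_id=83: ELSE → T3
ticket_id=84: ELSE → T3
ticket_id=85: ELSE → T3
ticket_id=86: reopens >= 2 → T6
ticket_id=87: reopens >= 2 → T6
ticket_id=88: reopens >= 1 AND team = 'db' → T4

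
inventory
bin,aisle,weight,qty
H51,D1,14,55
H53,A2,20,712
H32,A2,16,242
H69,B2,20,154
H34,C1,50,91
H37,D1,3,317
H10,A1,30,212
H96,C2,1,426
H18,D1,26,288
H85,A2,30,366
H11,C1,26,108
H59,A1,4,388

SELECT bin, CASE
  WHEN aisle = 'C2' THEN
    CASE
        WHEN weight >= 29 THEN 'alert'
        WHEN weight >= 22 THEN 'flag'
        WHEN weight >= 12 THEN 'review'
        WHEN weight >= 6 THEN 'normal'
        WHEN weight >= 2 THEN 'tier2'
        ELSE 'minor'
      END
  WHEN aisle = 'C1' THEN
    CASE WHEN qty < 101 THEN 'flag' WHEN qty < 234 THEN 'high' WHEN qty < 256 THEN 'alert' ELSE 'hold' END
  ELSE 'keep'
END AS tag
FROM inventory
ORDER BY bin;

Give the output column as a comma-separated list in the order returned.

bin=H10: aisle='A1' → outer ELSE → keep
bin=H11: aisle='C1' → inner[qty < 234] → high
bin=H18: aisle='D1' → outer ELSE → keep
bin=H32: aisle='A2' → outer ELSE → keep
bin=H34: aisle='C1' → inner[qty < 101] → flag
bin=H37: aisle='D1' → outer ELSE → keep
bin=H51: aisle='D1' → outer ELSE → keep
bin=H53: aisle='A2' → outer ELSE → keep
bin=H59: aisle='A1' → outer ELSE → keep
bin=H69: aisle='B2' → outer ELSE → keep
bin=H85: aisle='A2' → outer ELSE → keep
bin=H96: aisle='C2' → inner[ELSE] → minor

keep, high, keep, keep, flag, keep, keep, keep, keep, keep, keep, minor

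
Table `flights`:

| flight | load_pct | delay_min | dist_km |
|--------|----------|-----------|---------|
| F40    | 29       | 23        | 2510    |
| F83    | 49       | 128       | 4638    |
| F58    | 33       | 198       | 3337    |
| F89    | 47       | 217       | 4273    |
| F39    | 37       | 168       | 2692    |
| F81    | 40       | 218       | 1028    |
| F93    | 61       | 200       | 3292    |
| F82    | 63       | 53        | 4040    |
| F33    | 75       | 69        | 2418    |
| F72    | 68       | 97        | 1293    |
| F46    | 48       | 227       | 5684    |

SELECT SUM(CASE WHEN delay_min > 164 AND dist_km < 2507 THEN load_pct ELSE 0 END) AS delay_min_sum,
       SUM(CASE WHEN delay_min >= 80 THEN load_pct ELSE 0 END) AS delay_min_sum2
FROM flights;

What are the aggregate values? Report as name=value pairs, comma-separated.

[delay_min_sum: delay_min > 164 AND dist_km < 2507]
flight=F40: ✗
flight=F83: ✗
flight=F58: ✗
flight=F89: ✗
flight=F39: ✗
flight=F81: ✓ → 40
flight=F93: ✗
flight=F82: ✗
flight=F33: ✗
flight=F72: ✗
flight=F46: ✗
delay_min_sum = 40
—
[delay_min_sum2: delay_min >= 80]
flight=F40: ✗
flight=F83: ✓ → 49
flight=F58: ✓ → 33
flight=F89: ✓ → 47
flight=F39: ✓ → 37
flight=F81: ✓ → 40
flight=F93: ✓ → 61
flight=F82: ✗
flight=F33: ✗
flight=F72: ✓ → 68
flight=F46: ✓ → 48
delay_min_sum2 = 49 + 33 + 47 + 37 + 40 + 61 + 68 + 48 = 383

delay_min_sum=40, delay_min_sum2=383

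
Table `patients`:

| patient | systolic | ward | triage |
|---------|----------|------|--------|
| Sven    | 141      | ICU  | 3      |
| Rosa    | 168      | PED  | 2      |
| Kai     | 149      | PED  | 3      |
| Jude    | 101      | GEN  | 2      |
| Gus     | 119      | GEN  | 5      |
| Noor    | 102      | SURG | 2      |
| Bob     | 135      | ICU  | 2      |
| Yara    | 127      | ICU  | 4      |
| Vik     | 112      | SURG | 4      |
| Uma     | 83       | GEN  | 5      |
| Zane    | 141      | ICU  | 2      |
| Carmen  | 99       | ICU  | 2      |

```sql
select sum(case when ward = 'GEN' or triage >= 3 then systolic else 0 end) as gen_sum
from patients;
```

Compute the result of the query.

832

patient=Sven: ✓ → 141
patient=Rosa: ✗
patient=Kai: ✓ → 149
patient=Jude: ✓ → 101
patient=Gus: ✓ → 119
patient=Noor: ✗
patient=Bob: ✗
patient=Yara: ✓ → 127
patient=Vik: ✓ → 112
patient=Uma: ✓ → 83
patient=Zane: ✗
patient=Carmen: ✗
gen_sum = 141 + 149 + 101 + 119 + 127 + 112 + 83 = 832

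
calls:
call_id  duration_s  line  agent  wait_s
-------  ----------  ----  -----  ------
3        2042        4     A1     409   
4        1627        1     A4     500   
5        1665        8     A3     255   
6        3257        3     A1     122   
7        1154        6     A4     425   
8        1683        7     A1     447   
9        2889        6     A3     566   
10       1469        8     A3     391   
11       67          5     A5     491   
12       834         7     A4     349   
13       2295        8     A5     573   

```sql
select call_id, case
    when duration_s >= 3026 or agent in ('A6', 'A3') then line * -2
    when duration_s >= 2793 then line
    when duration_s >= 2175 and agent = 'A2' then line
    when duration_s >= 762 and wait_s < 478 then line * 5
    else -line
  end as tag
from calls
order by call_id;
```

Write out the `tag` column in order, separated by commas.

call_id=3: duration_s >= 762 and wait_s < 478 → 20
call_id=4: ELSE → -1
call_id=5: duration_s >= 3026 or agent in ('A6', 'A3') → -16
call_id=6: duration_s >= 3026 or agent in ('A6', 'A3') → -6
call_id=7: duration_s >= 762 and wait_s < 478 → 30
call_id=8: duration_s >= 762 and wait_s < 478 → 35
call_id=9: duration_s >= 3026 or agent in ('A6', 'A3') → -12
call_id=10: duration_s >= 3026 or agent in ('A6', 'A3') → -16
call_id=11: ELSE → -5
call_id=12: duration_s >= 762 and wait_s < 478 → 35
call_id=13: ELSE → -8

20, -1, -16, -6, 30, 35, -12, -16, -5, 35, -8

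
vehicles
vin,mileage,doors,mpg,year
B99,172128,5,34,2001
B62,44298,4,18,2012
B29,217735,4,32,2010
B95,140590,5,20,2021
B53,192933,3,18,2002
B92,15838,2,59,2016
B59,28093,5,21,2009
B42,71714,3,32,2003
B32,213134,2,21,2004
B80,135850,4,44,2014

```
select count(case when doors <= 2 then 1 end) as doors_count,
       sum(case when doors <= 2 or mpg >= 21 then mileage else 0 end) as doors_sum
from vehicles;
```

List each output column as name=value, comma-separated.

doors_count=2, doors_sum=854492

[doors_count: doors <= 2]
vin=B99: ✗
vin=B62: ✗
vin=B29: ✗
vin=B95: ✗
vin=B53: ✗
vin=B92: ✓ → 1
vin=B59: ✗
vin=B42: ✗
vin=B32: ✓ → 1
vin=B80: ✗
doors_count = COUNT(1, 1) = 2
—
[doors_sum: doors <= 2 or mpg >= 21]
vin=B99: ✓ → 172128
vin=B62: ✗
vin=B29: ✓ → 217735
vin=B95: ✗
vin=B53: ✗
vin=B92: ✓ → 15838
vin=B59: ✓ → 28093
vin=B42: ✓ → 71714
vin=B32: ✓ → 213134
vin=B80: ✓ → 135850
doors_sum = 172128 + 217735 + 15838 + 28093 + 71714 + 213134 + 135850 = 854492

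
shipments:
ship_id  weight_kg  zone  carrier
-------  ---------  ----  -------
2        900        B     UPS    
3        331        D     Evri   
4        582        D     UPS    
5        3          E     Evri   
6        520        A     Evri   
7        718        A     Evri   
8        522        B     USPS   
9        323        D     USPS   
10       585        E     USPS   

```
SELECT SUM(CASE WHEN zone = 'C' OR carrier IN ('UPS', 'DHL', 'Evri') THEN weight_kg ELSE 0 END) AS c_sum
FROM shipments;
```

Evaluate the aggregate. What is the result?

ship_id=2: ✓ → 900
ship_id=3: ✓ → 331
ship_id=4: ✓ → 582
ship_id=5: ✓ → 3
ship_id=6: ✓ → 520
ship_id=7: ✓ → 718
ship_id=8: ✗
ship_id=9: ✗
ship_id=10: ✗
c_sum = 900 + 331 + 582 + 3 + 520 + 718 = 3054

3054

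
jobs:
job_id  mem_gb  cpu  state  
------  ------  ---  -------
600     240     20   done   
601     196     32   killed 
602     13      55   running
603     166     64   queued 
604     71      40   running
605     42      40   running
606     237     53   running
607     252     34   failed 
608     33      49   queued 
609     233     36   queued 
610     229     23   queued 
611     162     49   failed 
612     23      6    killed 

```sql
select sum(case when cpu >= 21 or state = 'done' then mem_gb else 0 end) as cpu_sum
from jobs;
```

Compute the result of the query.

job_id=600: ✓ → 240
job_id=601: ✓ → 196
job_id=602: ✓ → 13
job_id=603: ✓ → 166
job_id=604: ✓ → 71
job_id=605: ✓ → 42
job_id=606: ✓ → 237
job_id=607: ✓ → 252
job_id=608: ✓ → 33
job_id=609: ✓ → 233
job_id=610: ✓ → 229
job_id=611: ✓ → 162
job_id=612: ✗
cpu_sum = 240 + 196 + 13 + 166 + 71 + 42 + 237 + 252 + 33 + 233 + 229 + 162 = 1874

1874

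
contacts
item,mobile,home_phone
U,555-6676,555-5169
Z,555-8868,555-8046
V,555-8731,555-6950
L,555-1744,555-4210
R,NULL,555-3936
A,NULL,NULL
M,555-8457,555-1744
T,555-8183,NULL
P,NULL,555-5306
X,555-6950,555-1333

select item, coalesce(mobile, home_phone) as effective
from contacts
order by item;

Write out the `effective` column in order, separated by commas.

NULL, 555-1744, 555-8457, 555-5306, 555-3936, 555-8183, 555-6676, 555-8731, 555-6950, 555-8868

item=A: mobile=NULL, home_phone=NULL (all NULL) → NULL
item=L: mobile=555-1744 → 555-1744
item=M: mobile=555-8457 → 555-8457
item=P: mobile=NULL, home_phone=555-5306 → 555-5306
item=R: mobile=NULL, home_phone=555-3936 → 555-3936
item=T: mobile=555-8183 → 555-8183
item=U: mobile=555-6676 → 555-6676
item=V: mobile=555-8731 → 555-8731
item=X: mobile=555-6950 → 555-6950
item=Z: mobile=555-8868 → 555-8868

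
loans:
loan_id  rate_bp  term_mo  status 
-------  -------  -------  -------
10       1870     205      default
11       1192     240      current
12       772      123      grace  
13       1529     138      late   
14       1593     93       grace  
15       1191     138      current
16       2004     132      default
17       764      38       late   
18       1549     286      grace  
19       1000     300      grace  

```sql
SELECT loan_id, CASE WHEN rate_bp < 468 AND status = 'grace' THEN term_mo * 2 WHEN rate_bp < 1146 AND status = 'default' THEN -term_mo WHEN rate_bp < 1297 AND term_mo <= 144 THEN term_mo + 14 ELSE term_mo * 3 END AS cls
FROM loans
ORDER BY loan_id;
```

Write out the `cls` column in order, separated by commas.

615, 720, 137, 414, 279, 152, 396, 52, 858, 900

loan_id=10: ELSE → 615
loan_id=11: ELSE → 720
loan_id=12: rate_bp < 1297 AND term_mo <= 144 → 137
loan_id=13: ELSE → 414
loan_id=14: ELSE → 279
loan_id=15: rate_bp < 1297 AND term_mo <= 144 → 152
loan_id=16: ELSE → 396
loan_id=17: rate_bp < 1297 AND term_mo <= 144 → 52
loan_id=18: ELSE → 858
loan_id=19: ELSE → 900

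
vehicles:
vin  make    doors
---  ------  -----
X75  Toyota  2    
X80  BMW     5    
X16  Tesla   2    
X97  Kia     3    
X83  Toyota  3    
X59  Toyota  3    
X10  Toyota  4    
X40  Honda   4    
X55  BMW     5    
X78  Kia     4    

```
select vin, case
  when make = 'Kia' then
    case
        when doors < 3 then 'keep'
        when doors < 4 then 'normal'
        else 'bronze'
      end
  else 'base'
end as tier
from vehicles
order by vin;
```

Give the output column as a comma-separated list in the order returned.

vin=X10: make='Toyota' → outer ELSE → base
vin=X16: make='Tesla' → outer ELSE → base
vin=X40: make='Honda' → outer ELSE → base
vin=X55: make='BMW' → outer ELSE → base
vin=X59: make='Toyota' → outer ELSE → base
vin=X75: make='Toyota' → outer ELSE → base
vin=X78: make='Kia' → inner[ELSE] → bronze
vin=X80: make='BMW' → outer ELSE → base
vin=X83: make='Toyota' → outer ELSE → base
vin=X97: make='Kia' → inner[doors < 4] → normal

base, base, base, base, base, base, bronze, base, base, normal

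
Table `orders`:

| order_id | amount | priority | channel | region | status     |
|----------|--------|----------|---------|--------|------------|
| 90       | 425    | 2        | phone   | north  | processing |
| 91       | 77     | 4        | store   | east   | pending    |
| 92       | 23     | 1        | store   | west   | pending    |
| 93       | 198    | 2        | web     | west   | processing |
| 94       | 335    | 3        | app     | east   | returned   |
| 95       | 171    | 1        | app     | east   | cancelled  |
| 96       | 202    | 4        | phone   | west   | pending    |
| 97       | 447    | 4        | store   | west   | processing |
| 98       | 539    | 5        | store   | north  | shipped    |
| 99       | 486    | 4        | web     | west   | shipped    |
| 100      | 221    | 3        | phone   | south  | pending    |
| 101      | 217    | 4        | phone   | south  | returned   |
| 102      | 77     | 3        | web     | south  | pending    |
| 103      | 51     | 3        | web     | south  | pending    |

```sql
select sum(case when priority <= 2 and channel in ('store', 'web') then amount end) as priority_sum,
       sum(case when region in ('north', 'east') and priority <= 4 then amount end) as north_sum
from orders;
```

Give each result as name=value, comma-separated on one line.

[priority_sum: priority <= 2 and channel in ('store', 'web')]
order_id=90: ✗
order_id=91: ✗
order_id=92: ✓ → 23
order_id=93: ✓ → 198
order_id=94: ✗
order_id=95: ✗
order_id=96: ✗
order_id=97: ✗
order_id=98: ✗
order_id=99: ✗
order_id=100: ✗
order_id=101: ✗
order_id=102: ✗
order_id=103: ✗
priority_sum = 23 + 198 = 221
—
[north_sum: region in ('north', 'east') and priority <= 4]
order_id=90: ✓ → 425
order_id=91: ✓ → 77
order_id=92: ✗
order_id=93: ✗
order_id=94: ✓ → 335
order_id=95: ✓ → 171
order_id=96: ✗
order_id=97: ✗
order_id=98: ✗
order_id=99: ✗
order_id=100: ✗
order_id=101: ✗
order_id=102: ✗
order_id=103: ✗
north_sum = 425 + 77 + 335 + 171 = 1008

priority_sum=221, north_sum=1008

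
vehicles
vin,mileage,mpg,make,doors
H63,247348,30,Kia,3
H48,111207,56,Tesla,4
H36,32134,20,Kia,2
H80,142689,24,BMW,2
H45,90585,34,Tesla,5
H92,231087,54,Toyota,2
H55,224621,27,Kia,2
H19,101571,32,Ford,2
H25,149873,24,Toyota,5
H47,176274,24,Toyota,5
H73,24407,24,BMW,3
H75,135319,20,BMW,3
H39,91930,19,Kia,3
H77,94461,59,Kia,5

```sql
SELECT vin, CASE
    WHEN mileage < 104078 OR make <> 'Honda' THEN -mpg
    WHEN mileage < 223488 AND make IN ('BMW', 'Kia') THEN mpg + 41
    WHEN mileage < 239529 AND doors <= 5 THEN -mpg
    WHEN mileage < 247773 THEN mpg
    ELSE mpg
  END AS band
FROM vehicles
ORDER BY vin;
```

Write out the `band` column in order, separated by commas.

vin=H19: mileage < 104078 OR make <> 'Honda' → -32
vin=H25: mileage < 104078 OR make <> 'Honda' → -24
vin=H36: mileage < 104078 OR make <> 'Honda' → -20
vin=H39: mileage < 104078 OR make <> 'Honda' → -19
vin=H45: mileage < 104078 OR make <> 'Honda' → -34
vin=H47: mileage < 104078 OR make <> 'Honda' → -24
vin=H48: mileage < 104078 OR make <> 'Honda' → -56
vin=H55: mileage < 104078 OR make <> 'Honda' → -27
vin=H63: mileage < 104078 OR make <> 'Honda' → -30
vin=H73: mileage < 104078 OR make <> 'Honda' → -24
vin=H75: mileage < 104078 OR make <> 'Honda' → -20
vin=H77: mileage < 104078 OR make <> 'Honda' → -59
vin=H80: mileage < 104078 OR make <> 'Honda' → -24
vin=H92: mileage < 104078 OR make <> 'Honda' → -54

-32, -24, -20, -19, -34, -24, -56, -27, -30, -24, -20, -59, -24, -54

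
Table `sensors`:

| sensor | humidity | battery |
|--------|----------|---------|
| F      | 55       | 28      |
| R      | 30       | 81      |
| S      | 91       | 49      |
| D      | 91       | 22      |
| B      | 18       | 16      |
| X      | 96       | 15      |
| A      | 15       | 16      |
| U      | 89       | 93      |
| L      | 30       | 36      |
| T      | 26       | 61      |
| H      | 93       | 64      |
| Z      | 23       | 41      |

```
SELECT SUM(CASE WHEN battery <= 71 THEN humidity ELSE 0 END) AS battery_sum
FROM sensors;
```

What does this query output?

sensor=F: ✓ → 55
sensor=R: ✗
sensor=S: ✓ → 91
sensor=D: ✓ → 91
sensor=B: ✓ → 18
sensor=X: ✓ → 96
sensor=A: ✓ → 15
sensor=U: ✗
sensor=L: ✓ → 30
sensor=T: ✓ → 26
sensor=H: ✓ → 93
sensor=Z: ✓ → 23
battery_sum = 55 + 91 + 91 + 18 + 96 + 15 + 30 + 26 + 93 + 23 = 538

538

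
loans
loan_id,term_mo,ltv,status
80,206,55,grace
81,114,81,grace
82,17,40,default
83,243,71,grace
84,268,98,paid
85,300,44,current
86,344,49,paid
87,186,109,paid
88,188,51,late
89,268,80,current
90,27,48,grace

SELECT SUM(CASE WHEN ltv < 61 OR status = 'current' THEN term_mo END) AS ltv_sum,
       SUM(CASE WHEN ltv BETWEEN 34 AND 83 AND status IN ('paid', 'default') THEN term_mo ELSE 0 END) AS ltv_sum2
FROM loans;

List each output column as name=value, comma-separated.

[ltv_sum: ltv < 61 OR status = 'current']
loan_id=80: ✓ → 206
loan_id=81: ✗
loan_id=82: ✓ → 17
loan_id=83: ✗
loan_id=84: ✗
loan_id=85: ✓ → 300
loan_id=86: ✓ → 344
loan_id=87: ✗
loan_id=88: ✓ → 188
loan_id=89: ✓ → 268
loan_id=90: ✓ → 27
ltv_sum = 206 + 17 + 300 + 344 + 188 + 268 + 27 = 1350
—
[ltv_sum2: ltv BETWEEN 34 AND 83 AND status IN ('paid', 'default')]
loan_id=80: ✗
loan_id=81: ✗
loan_id=82: ✓ → 17
loan_id=83: ✗
loan_id=84: ✗
loan_id=85: ✗
loan_id=86: ✓ → 344
loan_id=87: ✗
loan_id=88: ✗
loan_id=89: ✗
loan_id=90: ✗
ltv_sum2 = 17 + 344 = 361

ltv_sum=1350, ltv_sum2=361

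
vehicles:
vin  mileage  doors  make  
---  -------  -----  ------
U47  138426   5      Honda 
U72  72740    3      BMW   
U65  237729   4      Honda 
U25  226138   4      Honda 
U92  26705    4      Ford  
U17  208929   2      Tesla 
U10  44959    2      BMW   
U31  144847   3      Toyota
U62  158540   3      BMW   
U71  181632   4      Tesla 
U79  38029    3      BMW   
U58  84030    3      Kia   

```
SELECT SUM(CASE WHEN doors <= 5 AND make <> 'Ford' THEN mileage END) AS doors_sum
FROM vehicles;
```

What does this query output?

vin=U47: ✓ → 138426
vin=U72: ✓ → 72740
vin=U65: ✓ → 237729
vin=U25: ✓ → 226138
vin=U92: ✗
vin=U17: ✓ → 208929
vin=U10: ✓ → 44959
vin=U31: ✓ → 144847
vin=U62: ✓ → 158540
vin=U71: ✓ → 181632
vin=U79: ✓ → 38029
vin=U58: ✓ → 84030
doors_sum = 138426 + 72740 + 237729 + 226138 + 208929 + 44959 + 144847 + 158540 + 181632 + 38029 + 84030 = 1535999

1535999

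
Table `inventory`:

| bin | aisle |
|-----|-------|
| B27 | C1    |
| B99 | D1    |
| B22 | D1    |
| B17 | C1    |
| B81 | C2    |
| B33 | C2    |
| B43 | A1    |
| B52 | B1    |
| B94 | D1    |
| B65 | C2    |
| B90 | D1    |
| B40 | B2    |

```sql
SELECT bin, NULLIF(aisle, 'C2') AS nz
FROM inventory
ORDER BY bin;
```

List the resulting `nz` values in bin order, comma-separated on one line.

C1, D1, C1, NULL, B2, A1, B1, NULL, NULL, D1, D1, D1

bin=B17: aisle=C1 vs C2: differ → C1
bin=B22: aisle=D1 vs C2: differ → D1
bin=B27: aisle=C1 vs C2: differ → C1
bin=B33: aisle=C2 vs C2: equal → NULL
bin=B40: aisle=B2 vs C2: differ → B2
bin=B43: aisle=A1 vs C2: differ → A1
bin=B52: aisle=B1 vs C2: differ → B1
bin=B65: aisle=C2 vs C2: equal → NULL
bin=B81: aisle=C2 vs C2: equal → NULL
bin=B90: aisle=D1 vs C2: differ → D1
bin=B94: aisle=D1 vs C2: differ → D1
bin=B99: aisle=D1 vs C2: differ → D1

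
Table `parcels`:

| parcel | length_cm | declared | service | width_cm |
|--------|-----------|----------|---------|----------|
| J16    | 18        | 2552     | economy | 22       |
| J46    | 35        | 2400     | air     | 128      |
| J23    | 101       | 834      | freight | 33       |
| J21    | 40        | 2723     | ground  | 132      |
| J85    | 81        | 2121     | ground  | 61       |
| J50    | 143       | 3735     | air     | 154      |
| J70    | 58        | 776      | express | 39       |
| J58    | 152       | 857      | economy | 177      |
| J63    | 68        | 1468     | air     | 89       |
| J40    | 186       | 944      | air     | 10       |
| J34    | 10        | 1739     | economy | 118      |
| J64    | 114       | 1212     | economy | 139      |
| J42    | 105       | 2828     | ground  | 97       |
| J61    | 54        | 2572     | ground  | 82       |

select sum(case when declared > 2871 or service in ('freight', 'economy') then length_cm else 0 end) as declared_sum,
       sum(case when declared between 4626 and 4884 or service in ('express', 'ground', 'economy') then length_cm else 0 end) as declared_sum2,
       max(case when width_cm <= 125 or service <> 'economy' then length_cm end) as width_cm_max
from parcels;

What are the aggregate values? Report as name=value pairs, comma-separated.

declared_sum=538, declared_sum2=632, width_cm_max=186

[declared_sum: declared > 2871 or service in ('freight', 'economy')]
parcel=J16: ✓ → 18
parcel=J46: ✗
parcel=J23: ✓ → 101
parcel=J21: ✗
parcel=J85: ✗
parcel=J50: ✓ → 143
parcel=J70: ✗
parcel=J58: ✓ → 152
parcel=J63: ✗
parcel=J40: ✗
parcel=J34: ✓ → 10
parcel=J64: ✓ → 114
parcel=J42: ✗
parcel=J61: ✗
declared_sum = 18 + 101 + 143 + 152 + 10 + 114 = 538
—
[declared_sum2: declared between 4626 and 4884 or service in ('express', 'ground', 'economy')]
parcel=J16: ✓ → 18
parcel=J46: ✗
parcel=J23: ✗
parcel=J21: ✓ → 40
parcel=J85: ✓ → 81
parcel=J50: ✗
parcel=J70: ✓ → 58
parcel=J58: ✓ → 152
parcel=J63: ✗
parcel=J40: ✗
parcel=J34: ✓ → 10
parcel=J64: ✓ → 114
parcel=J42: ✓ → 105
parcel=J61: ✓ → 54
declared_sum2 = 18 + 40 + 81 + 58 + 152 + 10 + 114 + 105 + 54 = 632
—
[width_cm_max: width_cm <= 125 or service <> 'economy']
parcel=J16: ✓ → 18
parcel=J46: ✓ → 35
parcel=J23: ✓ → 101
parcel=J21: ✓ → 40
parcel=J85: ✓ → 81
parcel=J50: ✓ → 143
parcel=J70: ✓ → 58
parcel=J58: ✗
parcel=J63: ✓ → 68
parcel=J40: ✓ → 186
parcel=J34: ✓ → 10
parcel=J64: ✗
parcel=J42: ✓ → 105
parcel=J61: ✓ → 54
width_cm_max = MAX(18, 35, 101, 40, 81, 143, 58, 68, 186, 10, 105, 54) = 186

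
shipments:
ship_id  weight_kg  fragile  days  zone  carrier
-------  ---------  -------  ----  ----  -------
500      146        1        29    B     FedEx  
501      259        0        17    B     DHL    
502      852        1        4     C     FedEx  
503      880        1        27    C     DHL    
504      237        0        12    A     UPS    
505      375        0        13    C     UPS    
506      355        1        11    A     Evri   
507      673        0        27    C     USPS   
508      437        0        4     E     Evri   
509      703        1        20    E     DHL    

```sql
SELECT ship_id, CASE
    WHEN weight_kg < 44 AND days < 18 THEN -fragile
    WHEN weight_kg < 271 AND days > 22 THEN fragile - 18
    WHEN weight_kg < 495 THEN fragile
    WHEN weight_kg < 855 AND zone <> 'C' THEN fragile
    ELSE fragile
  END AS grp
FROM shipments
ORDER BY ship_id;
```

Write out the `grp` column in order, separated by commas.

ship_id=500: weight_kg < 271 AND days > 22 → -17
ship_id=501: weight_kg < 495 → 0
ship_id=502: ELSE → 1
ship_id=503: ELSE → 1
ship_id=504: weight_kg < 495 → 0
ship_id=505: weight_kg < 495 → 0
ship_id=506: weight_kg < 495 → 1
ship_id=507: ELSE → 0
ship_id=508: weight_kg < 495 → 0
ship_id=509: weight_kg < 855 AND zone <> 'C' → 1

-17, 0, 1, 1, 0, 0, 1, 0, 0, 1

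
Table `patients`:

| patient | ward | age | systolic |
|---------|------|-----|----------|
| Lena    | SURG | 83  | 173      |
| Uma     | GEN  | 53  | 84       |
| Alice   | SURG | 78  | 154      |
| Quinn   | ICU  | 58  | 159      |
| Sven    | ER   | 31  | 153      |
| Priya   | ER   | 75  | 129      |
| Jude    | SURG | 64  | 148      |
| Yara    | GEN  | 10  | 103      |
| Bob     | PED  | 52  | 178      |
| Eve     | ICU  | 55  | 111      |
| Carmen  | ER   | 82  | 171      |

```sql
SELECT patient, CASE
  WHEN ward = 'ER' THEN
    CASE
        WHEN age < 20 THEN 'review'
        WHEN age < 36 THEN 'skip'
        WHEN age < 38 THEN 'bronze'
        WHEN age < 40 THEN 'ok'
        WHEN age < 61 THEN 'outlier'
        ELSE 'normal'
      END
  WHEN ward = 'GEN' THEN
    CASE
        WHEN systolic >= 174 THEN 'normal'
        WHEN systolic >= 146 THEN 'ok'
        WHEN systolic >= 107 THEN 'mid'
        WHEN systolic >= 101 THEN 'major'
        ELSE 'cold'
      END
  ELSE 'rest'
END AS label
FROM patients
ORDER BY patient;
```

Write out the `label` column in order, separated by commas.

patient=Alice: ward='SURG' → outer ELSE → rest
patient=Bob: ward='PED' → outer ELSE → rest
patient=Carmen: ward='ER' → inner[ELSE] → normal
patient=Eve: ward='ICU' → outer ELSE → rest
patient=Jude: ward='SURG' → outer ELSE → rest
patient=Lena: ward='SURG' → outer ELSE → rest
patient=Priya: ward='ER' → inner[ELSE] → normal
patient=Quinn: ward='ICU' → outer ELSE → rest
patient=Sven: ward='ER' → inner[age < 36] → skip
patient=Uma: ward='GEN' → inner[ELSE] → cold
patient=Yara: ward='GEN' → inner[systolic >= 101] → major

rest, rest, normal, rest, rest, rest, normal, rest, skip, cold, major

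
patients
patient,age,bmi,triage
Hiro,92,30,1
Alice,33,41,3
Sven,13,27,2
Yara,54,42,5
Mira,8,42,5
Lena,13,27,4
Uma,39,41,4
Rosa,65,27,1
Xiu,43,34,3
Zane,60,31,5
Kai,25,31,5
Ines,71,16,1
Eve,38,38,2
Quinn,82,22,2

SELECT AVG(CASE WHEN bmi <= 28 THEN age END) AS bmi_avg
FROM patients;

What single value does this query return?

48.8

patient=Hiro: ✗
patient=Alice: ✗
patient=Sven: ✓ → 13
patient=Yara: ✗
patient=Mira: ✗
patient=Lena: ✓ → 13
patient=Uma: ✗
patient=Rosa: ✓ → 65
patient=Xiu: ✗
patient=Zane: ✗
patient=Kai: ✗
patient=Ines: ✓ → 71
patient=Eve: ✗
patient=Quinn: ✓ → 82
bmi_avg = (13 + 13 + 65 + 71 + 82) / 5 = 48.8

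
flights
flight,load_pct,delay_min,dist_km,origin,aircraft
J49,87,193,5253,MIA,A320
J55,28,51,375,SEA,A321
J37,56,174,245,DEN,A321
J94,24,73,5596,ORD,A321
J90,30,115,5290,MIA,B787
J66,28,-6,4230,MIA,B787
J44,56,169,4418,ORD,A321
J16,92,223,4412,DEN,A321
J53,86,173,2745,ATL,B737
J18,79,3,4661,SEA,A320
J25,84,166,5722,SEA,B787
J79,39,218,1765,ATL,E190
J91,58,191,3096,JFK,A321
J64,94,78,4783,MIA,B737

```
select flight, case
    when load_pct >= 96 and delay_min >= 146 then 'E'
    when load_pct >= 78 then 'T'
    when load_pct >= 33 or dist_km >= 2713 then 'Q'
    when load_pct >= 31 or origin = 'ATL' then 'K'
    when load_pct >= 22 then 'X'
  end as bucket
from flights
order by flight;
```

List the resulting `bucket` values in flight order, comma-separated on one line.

flight=J16: load_pct >= 78 → T
flight=J18: load_pct >= 78 → T
flight=J25: load_pct >= 78 → T
flight=J37: load_pct >= 33 or dist_km >= 2713 → Q
flight=J44: load_pct >= 33 or dist_km >= 2713 → Q
flight=J49: load_pct >= 78 → T
flight=J53: load_pct >= 78 → T
flight=J55: load_pct >= 22 → X
flight=J64: load_pct >= 78 → T
flight=J66: load_pct >= 33 or dist_km >= 2713 → Q
flight=J79: load_pct >= 33 or dist_km >= 2713 → Q
flight=J90: load_pct >= 33 or dist_km >= 2713 → Q
flight=J91: load_pct >= 33 or dist_km >= 2713 → Q
flight=J94: load_pct >= 33 or dist_km >= 2713 → Q

T, T, T, Q, Q, T, T, X, T, Q, Q, Q, Q, Q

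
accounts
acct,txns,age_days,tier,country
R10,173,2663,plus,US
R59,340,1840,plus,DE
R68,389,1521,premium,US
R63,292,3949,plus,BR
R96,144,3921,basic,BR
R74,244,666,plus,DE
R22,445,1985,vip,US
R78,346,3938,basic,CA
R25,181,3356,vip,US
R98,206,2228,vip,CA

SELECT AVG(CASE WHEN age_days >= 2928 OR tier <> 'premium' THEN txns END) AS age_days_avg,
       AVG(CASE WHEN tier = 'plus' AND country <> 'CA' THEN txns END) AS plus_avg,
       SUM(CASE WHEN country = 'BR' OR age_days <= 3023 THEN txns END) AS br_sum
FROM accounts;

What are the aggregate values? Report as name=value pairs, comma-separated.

[age_days_avg: age_days >= 2928 OR tier <> 'premium']
acct=R10: ✓ → 173
acct=R59: ✓ → 340
acct=R68: ✗
acct=R63: ✓ → 292
acct=R96: ✓ → 144
acct=R74: ✓ → 244
acct=R22: ✓ → 445
acct=R78: ✓ → 346
acct=R25: ✓ → 181
acct=R98: ✓ → 206
age_days_avg = (173 + 340 + 292 + 144 + 244 + 445 + 346 + 181 + 206) / 9 = 263.4444444444
—
[plus_avg: tier = 'plus' AND country <> 'CA']
acct=R10: ✓ → 173
acct=R59: ✓ → 340
acct=R68: ✗
acct=R63: ✓ → 292
acct=R96: ✗
acct=R74: ✓ → 244
acct=R22: ✗
acct=R78: ✗
acct=R25: ✗
acct=R98: ✗
plus_avg = (173 + 340 + 292 + 244) / 4 = 262.25
—
[br_sum: country = 'BR' OR age_days <= 3023]
acct=R10: ✓ → 173
acct=R59: ✓ → 340
acct=R68: ✓ → 389
acct=R63: ✓ → 292
acct=R96: ✓ → 144
acct=R74: ✓ → 244
acct=R22: ✓ → 445
acct=R78: ✗
acct=R25: ✗
acct=R98: ✓ → 206
br_sum = 173 + 340 + 389 + 292 + 144 + 244 + 445 + 206 = 2233

age_days_avg=263.4444444444, plus_avg=262.25, br_sum=2233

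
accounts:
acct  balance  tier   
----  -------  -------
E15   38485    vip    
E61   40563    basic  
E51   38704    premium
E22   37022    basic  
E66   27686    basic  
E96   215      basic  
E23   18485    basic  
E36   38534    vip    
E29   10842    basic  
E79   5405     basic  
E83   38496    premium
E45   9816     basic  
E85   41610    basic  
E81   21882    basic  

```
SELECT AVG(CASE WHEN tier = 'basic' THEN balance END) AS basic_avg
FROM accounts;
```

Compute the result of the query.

acct=E15: ✗
acct=E61: ✓ → 40563
acct=E51: ✗
acct=E22: ✓ → 37022
acct=E66: ✓ → 27686
acct=E96: ✓ → 215
acct=E23: ✓ → 18485
acct=E36: ✗
acct=E29: ✓ → 10842
acct=E79: ✓ → 5405
acct=E83: ✗
acct=E45: ✓ → 9816
acct=E85: ✓ → 41610
acct=E81: ✓ → 21882
basic_avg = (40563 + 37022 + 27686 + 215 + 18485 + 10842 + 5405 + 9816 + 41610 + 21882) / 10 = 21352.6

21352.6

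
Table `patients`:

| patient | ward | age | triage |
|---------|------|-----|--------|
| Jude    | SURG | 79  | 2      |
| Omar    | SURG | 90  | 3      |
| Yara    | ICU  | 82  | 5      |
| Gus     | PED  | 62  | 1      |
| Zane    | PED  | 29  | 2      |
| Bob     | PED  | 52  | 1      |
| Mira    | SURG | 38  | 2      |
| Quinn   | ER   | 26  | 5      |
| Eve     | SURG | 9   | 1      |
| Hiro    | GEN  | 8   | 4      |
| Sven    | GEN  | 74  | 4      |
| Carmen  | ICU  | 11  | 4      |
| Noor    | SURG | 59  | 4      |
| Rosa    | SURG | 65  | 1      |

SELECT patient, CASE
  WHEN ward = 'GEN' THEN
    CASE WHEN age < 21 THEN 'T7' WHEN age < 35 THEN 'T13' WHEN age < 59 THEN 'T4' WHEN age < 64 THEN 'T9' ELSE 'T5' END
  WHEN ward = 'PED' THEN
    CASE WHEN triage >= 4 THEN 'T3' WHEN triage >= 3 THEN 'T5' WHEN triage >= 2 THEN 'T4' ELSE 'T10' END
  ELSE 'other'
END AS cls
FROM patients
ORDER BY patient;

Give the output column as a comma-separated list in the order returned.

patient=Bob: ward='PED' → inner[ELSE] → T10
patient=Carmen: ward='ICU' → outer ELSE → other
patient=Eve: ward='SURG' → outer ELSE → other
patient=Gus: ward='PED' → inner[ELSE] → T10
patient=Hiro: ward='GEN' → inner[age < 21] → T7
patient=Jude: ward='SURG' → outer ELSE → other
patient=Mira: ward='SURG' → outer ELSE → other
patient=Noor: ward='SURG' → outer ELSE → other
patient=Omar: ward='SURG' → outer ELSE → other
patient=Quinn: ward='ER' → outer ELSE → other
patient=Rosa: ward='SURG' → outer ELSE → other
patient=Sven: ward='GEN' → inner[ELSE] → T5
patient=Yara: ward='ICU' → outer ELSE → other
patient=Zane: ward='PED' → inner[triage >= 2] → T4

T10, other, other, T10, T7, other, other, other, other, other, other, T5, other, T4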